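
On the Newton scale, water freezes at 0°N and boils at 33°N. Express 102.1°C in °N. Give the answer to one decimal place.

33.7°N

Linearly onto the Newton scale: 0 + (102.1000 / 100) × (33 - 0) = 33.7°N.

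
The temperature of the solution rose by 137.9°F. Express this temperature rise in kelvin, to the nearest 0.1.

An interval of 1°F corresponds to 5/9 K.
137.9 × 5/9 = 76.6.

76.6 K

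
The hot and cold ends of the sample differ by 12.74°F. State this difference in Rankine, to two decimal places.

12.74°R

Fahrenheit and Rankine degrees are the same size, so the interval is unchanged: 12.74.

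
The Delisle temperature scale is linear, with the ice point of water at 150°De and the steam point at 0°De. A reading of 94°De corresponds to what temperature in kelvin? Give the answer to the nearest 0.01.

310.48 K

Linear interpolation between the fixed points: C = (94 - 150) × 100 / (0 - 150) = 37.3333°C.
Then 37.3333 + 273.15 = 310.48 K.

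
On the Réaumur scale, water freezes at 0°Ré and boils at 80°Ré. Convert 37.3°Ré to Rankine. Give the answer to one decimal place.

Linear interpolation between the fixed points: C = (37.3 - 0) × 100 / (80 - 0) = 46.6250°C.
Then 46.6250 × 1.8 + 491.67 = 575.6°R.

575.6°R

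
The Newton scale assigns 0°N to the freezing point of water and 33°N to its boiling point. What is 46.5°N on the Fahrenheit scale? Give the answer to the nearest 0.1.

Linear interpolation between the fixed points: C = (46.5 - 0) × 100 / (33 - 0) = 140.9091°C.
Then 140.9091 × 1.8 + 32 = 285.6°F.

285.6°F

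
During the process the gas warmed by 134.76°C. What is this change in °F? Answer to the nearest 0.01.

Only the scale ratio 1.8 matters for a change in temperature.
134.76 × 1.8 = 242.57.

242.57°F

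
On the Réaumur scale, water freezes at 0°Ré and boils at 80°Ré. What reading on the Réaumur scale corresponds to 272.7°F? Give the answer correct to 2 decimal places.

106.98°Ré

First in Celsius: (272.7 - 32) × 5/9 = 133.7222°C.
Linearly onto the Réaumur scale: 0 + (133.7222 / 100) × (80 - 0) = 106.98°Ré.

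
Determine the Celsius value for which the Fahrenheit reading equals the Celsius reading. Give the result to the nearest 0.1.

-40.0°C

Let C be the Celsius reading. The Fahrenheit reading is F = 1.8·C + 32.
Set F = C: 1.8·C + 32 = C.
(0.8)·C = -32  ⇒  C = -40.0.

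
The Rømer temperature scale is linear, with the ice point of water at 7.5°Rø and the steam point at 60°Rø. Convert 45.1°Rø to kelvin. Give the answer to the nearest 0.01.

Linear interpolation between the fixed points: C = (45.1 - 7.5) × 100 / (60 - 7.5) = 71.6190°C.
Then 71.6190 + 273.15 = 344.77 K.

344.77 K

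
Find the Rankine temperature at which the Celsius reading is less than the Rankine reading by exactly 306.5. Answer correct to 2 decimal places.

75.04°R

Let R be the Rankine reading. The Celsius reading is C = 5/9·R - 273.15.
Require C - R = -306.5: (-4/9)·R - 273.15 = -306.5.
R = (-306.5 + 273.15) / (-4/9) = 75.04.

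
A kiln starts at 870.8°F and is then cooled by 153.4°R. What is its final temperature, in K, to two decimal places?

653.93 K

Initial temperature in Celsius: (870.8 - 32) × 5/9 = 466.0000°C.
The 153.4°R change is an interval, so only the factor 5/9 applies: -153.4 × 5/9 = -85.2222°C.
Final Celsius temperature: 466.0000 - 85.2222 = 380.7778°C.
In kelvin: 380.7778 + 273.15 = 653.93 K.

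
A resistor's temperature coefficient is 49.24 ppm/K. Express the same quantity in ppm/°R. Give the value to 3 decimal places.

The quantity depends on a temperature interval, so only the ratio of degree sizes applies; the offset between the scales is irrelevant.
A change of 1°R is a change of 5/9 K, so per °R the value is 49.24 × 5/9 = 27.356.

27.356 ppm/°R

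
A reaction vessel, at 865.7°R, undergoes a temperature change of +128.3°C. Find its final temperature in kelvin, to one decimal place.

609.2 K

Initial temperature in Celsius: (865.7 - 491.67) × 5/9 = 207.7944°C.
Final Celsius temperature: 207.7944 + 128.3000 = 336.0944°C.
In kelvin: 336.0944 + 273.15 = 609.2 K.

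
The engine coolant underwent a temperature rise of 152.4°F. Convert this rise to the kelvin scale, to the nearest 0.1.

84.7 K

Only the scale ratio 5/9 matters for a change in temperature.
152.4 × 5/9 = 84.7.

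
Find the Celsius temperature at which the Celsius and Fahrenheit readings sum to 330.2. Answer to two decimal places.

Let C be the Celsius reading. The Fahrenheit reading is F = 1.8·C + 32.
Require C + F = 330.2: (2.8)·C + 32 = 330.2.
C = (330.2 - 32) / (2.8) = 106.50.

106.50°C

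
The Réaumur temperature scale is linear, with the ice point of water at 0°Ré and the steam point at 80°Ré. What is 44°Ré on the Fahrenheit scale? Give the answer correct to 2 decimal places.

131.00°F

Linear interpolation between the fixed points: C = (44 - 0) × 100 / (80 - 0) = 55.0000°C.
Then 55.0000 × 1.8 + 32 = 131.00°F.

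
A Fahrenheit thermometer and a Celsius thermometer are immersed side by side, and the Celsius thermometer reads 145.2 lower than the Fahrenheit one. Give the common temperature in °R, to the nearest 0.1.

746.4°R

Let x be the Fahrenheit reading; then the Celsius reading is 5/9·x - 17.7778.
(5/9·x - 17.7778) - x = -145.2  ⇒  (-4/9)·x = -127.422  ⇒  x = 286.7000°F.
In Celsius: (286.7 - 32) × 5/9 = 141.5000°C.
In Rankine: 141.5000 × 1.8 + 491.67 = 746.4°R.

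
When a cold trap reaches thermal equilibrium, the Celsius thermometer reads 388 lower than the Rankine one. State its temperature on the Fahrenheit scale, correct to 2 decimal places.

Let x be the Rankine reading; then the Celsius reading is 5/9·x - 273.15.
(5/9·x - 273.15) - x = -388  ⇒  (-4/9)·x = -114.85  ⇒  x = 258.4125°R.
In Celsius: (258.4125 - 491.67) × 5/9 = -129.5875°C.
In Fahrenheit: -129.5875 × 1.8 + 32 = -201.26°F.

-201.26°F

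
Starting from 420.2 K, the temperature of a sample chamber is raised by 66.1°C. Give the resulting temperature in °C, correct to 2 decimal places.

Initial temperature in Celsius: 420.2 - 273.15 = 147.0500°C.
Final Celsius temperature: 147.0500 + 66.1000 = 213.1500°C.

213.15°C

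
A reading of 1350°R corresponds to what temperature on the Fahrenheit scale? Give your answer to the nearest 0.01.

In Celsius: (1350 - 491.67) × 5/9 = 476.8500°C.
In Fahrenheit: 476.8500 × 1.8 + 32 = 890.33°F.

890.33°F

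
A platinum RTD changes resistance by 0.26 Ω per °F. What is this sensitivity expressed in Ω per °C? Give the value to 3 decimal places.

The quantity depends on a temperature interval, so only the ratio of degree sizes applies; the offset between the scales is irrelevant.
A change of 1°C is a change of 1.8°F, so per °C the value is 0.26 × 1.8 = 0.468.

0.468 Ω per °C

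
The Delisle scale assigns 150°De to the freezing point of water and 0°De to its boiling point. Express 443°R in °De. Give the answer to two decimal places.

First in Celsius: (443 - 491.67) × 5/9 = -27.0389°C.
Linearly onto the Delisle scale: 150 + (-27.0389 / 100) × (0 - 150) = 190.56°De.

190.56°De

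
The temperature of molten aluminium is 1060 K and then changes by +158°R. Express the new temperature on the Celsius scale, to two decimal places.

874.63°C

Initial temperature in Celsius: 1060 - 273.15 = 786.8500°C.
The 158°R change is an interval, so only the factor 5/9 applies: +158 × 5/9 = +87.7778°C.
Final Celsius temperature: 786.8500 + 87.7778 = 874.6278°C.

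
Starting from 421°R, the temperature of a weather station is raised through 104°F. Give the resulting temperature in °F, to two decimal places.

Initial temperature in Celsius: (421 - 491.67) × 5/9 = -39.2611°C.
The 104°F change is an interval, so only the factor 5/9 applies: +104 × 5/9 = +57.7778°C.
Final Celsius temperature: -39.2611 + 57.7778 = 18.5167°C.
In Fahrenheit: 18.5167 × 1.8 + 32 = 65.33°F.

65.33°F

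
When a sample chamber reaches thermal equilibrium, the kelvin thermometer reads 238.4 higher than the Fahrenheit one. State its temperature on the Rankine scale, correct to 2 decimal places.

Let x be the Fahrenheit reading; then the kelvin reading is 5/9·x + 255.372.
(5/9·x + 255.372) - x = 238.4  ⇒  (-4/9)·x = -16.9722  ⇒  x = 38.1875°F.
In Celsius: (38.1875 - 32) × 5/9 = 3.4375°C.
In Rankine: 3.4375 × 1.8 + 491.67 = 497.86°R.

497.86°R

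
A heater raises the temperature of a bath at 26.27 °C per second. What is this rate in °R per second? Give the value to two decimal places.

Since only a temperature interval is involved, the additive offset between the scales drops out.
A change of 1°C is a change of 1.8°R, so 26.27 × 1.8 = 47.29.

47.29 °R/second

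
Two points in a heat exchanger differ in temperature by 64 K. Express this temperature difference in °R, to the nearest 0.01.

For a temperature interval the offset drops out; only the factor 1.8 applies.
64 × 1.8 = 115.20.

115.20°R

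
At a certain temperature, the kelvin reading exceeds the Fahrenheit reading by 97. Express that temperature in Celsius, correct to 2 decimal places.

180.19°C

Let x be the Fahrenheit reading; then the kelvin reading is 5/9·x + 255.372.
(5/9·x + 255.372) - x = 97  ⇒  (-4/9)·x = -158.372  ⇒  x = 356.3375°F.
In Celsius: (356.3375 - 32) × 5/9 = 180.19°C.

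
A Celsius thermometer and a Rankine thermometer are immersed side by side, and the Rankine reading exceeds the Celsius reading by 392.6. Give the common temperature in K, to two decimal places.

149.31 K

Let x be the Celsius reading; then the Rankine reading is 1.8·x + 491.67.
(1.8·x + 491.67) - x = 392.6  ⇒  (0.8)·x = -99.07  ⇒  x = -123.8375°C.
In kelvin: -123.8375 + 273.15 = 149.31 K.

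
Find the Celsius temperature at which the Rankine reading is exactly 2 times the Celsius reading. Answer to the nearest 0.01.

Let C be the Celsius reading. The Rankine reading is R = 1.8·C + 491.67.
Require R = 2·C: 1.8·C + 491.67 = 2·C.
(-0.2)·C = -491.67  ⇒  C = 2458.35.

2458.35°C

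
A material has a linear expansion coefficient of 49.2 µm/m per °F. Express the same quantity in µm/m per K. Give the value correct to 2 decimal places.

Since only a temperature interval is involved, the additive offset between the scales drops out.
A change of 1 K is a change of 1.8°F, so per K the value is 49.2 × 1.8 = 88.56.

88.56 µm/m per K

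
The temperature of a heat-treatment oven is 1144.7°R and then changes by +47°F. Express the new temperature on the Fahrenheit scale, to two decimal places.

732.03°F

Initial temperature in Celsius: (1144.7 - 491.67) × 5/9 = 362.7944°C.
The 47°F change is an interval, so only the factor 5/9 applies: +47 × 5/9 = +26.1111°C.
Final Celsius temperature: 362.7944 + 26.1111 = 388.9056°C.
In Fahrenheit: 388.9056 × 1.8 + 32 = 732.03°F.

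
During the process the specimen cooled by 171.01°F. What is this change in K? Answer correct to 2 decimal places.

95.01 K

Only the scale ratio 5/9 matters for a change in temperature.
171.01 × 5/9 = 95.01.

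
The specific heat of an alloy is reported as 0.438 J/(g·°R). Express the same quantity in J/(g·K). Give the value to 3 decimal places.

0.788 J/(g·K)

Since only a temperature interval is involved, the additive offset between the scales drops out.
A change of 1 K is a change of 1.8°R, so per K the value is 0.438 × 1.8 = 0.788.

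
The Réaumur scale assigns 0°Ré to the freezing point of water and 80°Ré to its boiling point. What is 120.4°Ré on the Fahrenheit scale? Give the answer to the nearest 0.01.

302.90°F

Linear interpolation between the fixed points: C = (120.4 - 0) × 100 / (80 - 0) = 150.5000°C.
Then 150.5000 × 1.8 + 32 = 302.90°F.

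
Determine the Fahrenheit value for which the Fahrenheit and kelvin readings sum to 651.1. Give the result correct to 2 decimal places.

Let F be the Fahrenheit reading. The kelvin reading is K = 5/9·F + 255.372.
Require F + K = 651.1: (14/9)·F + 255.372 = 651.1.
F = (651.1 - 255.372) / (14/9) = 254.40.

254.40°F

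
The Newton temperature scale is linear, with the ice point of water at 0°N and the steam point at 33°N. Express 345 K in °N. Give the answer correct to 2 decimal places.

First in Celsius: 345 - 273.15 = 71.8500°C.
Linearly onto the Newton scale: 0 + (71.8500 / 100) × (33 - 0) = 23.71°N.

23.71°N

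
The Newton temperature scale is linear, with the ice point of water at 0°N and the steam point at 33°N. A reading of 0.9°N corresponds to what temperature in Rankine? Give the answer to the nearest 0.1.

496.6°R

Linear interpolation between the fixed points: C = (0.9 - 0) × 100 / (33 - 0) = 2.7273°C.
Then 2.7273 × 1.8 + 491.67 = 496.6°R.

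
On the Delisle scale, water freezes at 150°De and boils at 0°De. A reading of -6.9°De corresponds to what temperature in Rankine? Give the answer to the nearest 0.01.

679.95°R

Linear interpolation between the fixed points: C = (-6.9 - 150) × 100 / (0 - 150) = 104.6000°C.
Then 104.6000 × 1.8 + 491.67 = 679.95°R.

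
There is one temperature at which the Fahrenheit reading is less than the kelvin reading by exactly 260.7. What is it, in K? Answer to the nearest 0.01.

Let K be the kelvin reading. The Fahrenheit reading is F = 1.8·K - 459.67.
Require F - K = -260.7: (0.8)·K - 459.67 = -260.7.
K = (-260.7 + 459.67) / (0.8) = 248.71.

248.71 K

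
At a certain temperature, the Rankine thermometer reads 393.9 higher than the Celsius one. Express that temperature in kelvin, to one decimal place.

Let x be the Celsius reading; then the Rankine reading is 1.8·x + 491.67.
(1.8·x + 491.67) - x = 393.9  ⇒  (0.8)·x = -97.77  ⇒  x = -122.2125°C.
In kelvin: -122.2125 + 273.15 = 150.9 K.

150.9 K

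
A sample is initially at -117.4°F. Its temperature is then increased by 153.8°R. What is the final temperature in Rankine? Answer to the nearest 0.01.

Initial temperature in Celsius: (-117.4 - 32) × 5/9 = -83.0000°C.
The 153.8°R change is an interval, so only the factor 5/9 applies: +153.8 × 5/9 = +85.4444°C.
Final Celsius temperature: -83.0000 + 85.4444 = 2.4444°C.
In Rankine: 2.4444 × 1.8 + 491.67 = 496.07°R.

496.07°R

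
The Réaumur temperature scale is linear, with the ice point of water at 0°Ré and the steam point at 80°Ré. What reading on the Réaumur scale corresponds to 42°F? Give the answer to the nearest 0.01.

First in Celsius: (42 - 32) × 5/9 = 5.5556°C.
Linearly onto the Réaumur scale: 0 + (5.5556 / 100) × (80 - 0) = 4.44°Ré.

4.44°Ré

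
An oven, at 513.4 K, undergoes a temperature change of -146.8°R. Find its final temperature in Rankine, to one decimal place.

Initial temperature in Celsius: 513.4 - 273.15 = 240.2500°C.
The 146.8°R change is an interval, so only the factor 5/9 applies: -146.8 × 5/9 = -81.5556°C.
Final Celsius temperature: 240.2500 - 81.5556 = 158.6944°C.
In Rankine: 158.6944 × 1.8 + 491.67 = 777.3°R.

777.3°R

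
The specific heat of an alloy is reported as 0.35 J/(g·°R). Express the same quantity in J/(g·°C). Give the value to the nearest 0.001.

0.630 J/(g·°C)

Since only a temperature interval is involved, the additive offset between the scales drops out.
A change of 1°C is a change of 1.8°R, so per °C the value is 0.35 × 1.8 = 0.630.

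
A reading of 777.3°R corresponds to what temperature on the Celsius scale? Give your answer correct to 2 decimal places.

In Celsius: (777.3 - 491.67) × 5/9 = 158.6833°C.

158.68°C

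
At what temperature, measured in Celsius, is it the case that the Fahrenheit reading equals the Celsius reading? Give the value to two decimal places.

Let C be the Celsius reading. The Fahrenheit reading is F = 1.8·C + 32.
Set F = C: 1.8·C + 32 = C.
(0.8)·C = -32  ⇒  C = -40.00.

-40.00°C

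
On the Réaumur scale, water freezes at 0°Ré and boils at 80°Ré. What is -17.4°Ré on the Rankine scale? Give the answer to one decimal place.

452.5°R

Linear interpolation between the fixed points: C = (-17.4 - 0) × 100 / (80 - 0) = -21.7500°C.
Then -21.7500 × 1.8 + 491.67 = 452.5°R.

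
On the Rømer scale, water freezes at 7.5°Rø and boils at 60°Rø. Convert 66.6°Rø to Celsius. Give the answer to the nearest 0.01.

Linear interpolation between the fixed points: C = (66.6 - 7.5) × 100 / (60 - 7.5) = 112.5714°C.

112.57°C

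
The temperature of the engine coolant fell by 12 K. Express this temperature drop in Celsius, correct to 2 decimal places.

Kelvin and Celsius degrees are the same size, so the interval is unchanged: 12.00.

12.00°C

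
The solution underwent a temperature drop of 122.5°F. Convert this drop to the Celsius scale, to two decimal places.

68.06°C

For a temperature interval the offset drops out; only the factor 5/9 applies.
122.5 × 5/9 = 68.06.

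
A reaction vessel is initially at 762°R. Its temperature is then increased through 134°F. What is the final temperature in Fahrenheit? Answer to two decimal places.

Initial temperature in Celsius: (762 - 491.67) × 5/9 = 150.1833°C.
The 134°F change is an interval, so only the factor 5/9 applies: +134 × 5/9 = +74.4444°C.
Final Celsius temperature: 150.1833 + 74.4444 = 224.6278°C.
In Fahrenheit: 224.6278 × 1.8 + 32 = 436.33°F.

436.33°F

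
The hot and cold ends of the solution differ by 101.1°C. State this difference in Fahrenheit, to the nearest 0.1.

182.0°F

Only the scale ratio 1.8 matters for a change in temperature.
101.1 × 1.8 = 182.0.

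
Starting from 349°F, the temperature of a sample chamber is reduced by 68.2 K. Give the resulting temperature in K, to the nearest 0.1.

Initial temperature in Celsius: (349 - 32) × 5/9 = 176.1111°C.
The 68.2 K change is an interval; Kelvin and Celsius degrees are the same size, so ΔC = -68.2°C.
Final Celsius temperature: 176.1111 - 68.2000 = 107.9111°C.
In kelvin: 107.9111 + 273.15 = 381.1 K.

381.1 K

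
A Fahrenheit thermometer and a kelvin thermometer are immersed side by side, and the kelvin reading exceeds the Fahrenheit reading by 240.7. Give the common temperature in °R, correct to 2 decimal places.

492.68°R

Let x be the Fahrenheit reading; then the kelvin reading is 5/9·x + 255.372.
(5/9·x + 255.372) - x = 240.7  ⇒  (-4/9)·x = -14.6722  ⇒  x = 33.0125°F.
In Celsius: (33.0125 - 32) × 5/9 = 0.5625°C.
In Rankine: 0.5625 × 1.8 + 491.67 = 492.68°R.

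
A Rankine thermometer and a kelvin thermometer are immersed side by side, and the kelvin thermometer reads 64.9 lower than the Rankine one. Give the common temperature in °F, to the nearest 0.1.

Let x be the Rankine reading; then the kelvin reading is 5/9·x.
(5/9·x) - x = -64.9  ⇒  (-4/9)·x = -64.9  ⇒  x = 146.0250°R.
In Celsius: (146.025 - 491.67) × 5/9 = -192.0250°C.
In Fahrenheit: -192.0250 × 1.8 + 32 = -313.6°F.

-313.6°F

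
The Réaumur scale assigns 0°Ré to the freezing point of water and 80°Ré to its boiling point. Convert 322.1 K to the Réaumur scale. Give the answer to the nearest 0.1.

39.2°Ré

First in Celsius: 322.1 - 273.15 = 48.9500°C.
Linearly onto the Réaumur scale: 0 + (48.9500 / 100) × (80 - 0) = 39.2°Ré.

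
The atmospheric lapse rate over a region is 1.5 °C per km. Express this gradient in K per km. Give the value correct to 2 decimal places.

1.50 K/km

Since only a temperature interval is involved, the additive offset between the scales drops out.
A change of 1°C is a change of 1 K, so 1.5 × 1 = 1.50.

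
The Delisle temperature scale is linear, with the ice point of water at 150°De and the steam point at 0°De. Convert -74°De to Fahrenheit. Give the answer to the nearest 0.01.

300.80°F

Linear interpolation between the fixed points: C = (-74 - 150) × 100 / (0 - 150) = 149.3333°C.
Then 149.3333 × 1.8 + 32 = 300.80°F.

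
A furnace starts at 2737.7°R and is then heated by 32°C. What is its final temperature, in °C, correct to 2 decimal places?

Initial temperature in Celsius: (2737.7 - 491.67) × 5/9 = 1247.7944°C.
Final Celsius temperature: 1247.7944 + 32.0000 = 1279.7944°C.

1279.79°C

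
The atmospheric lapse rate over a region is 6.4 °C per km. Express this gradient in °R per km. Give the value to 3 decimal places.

11.520 °R/km

The quantity depends on a temperature interval, so only the ratio of degree sizes applies; the offset between the scales is irrelevant.
A change of 1°C is a change of 1.8°R, so 6.4 × 1.8 = 11.520.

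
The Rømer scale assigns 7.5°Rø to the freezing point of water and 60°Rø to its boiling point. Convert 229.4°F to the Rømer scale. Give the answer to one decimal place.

First in Celsius: (229.4 - 32) × 5/9 = 109.6667°C.
Linearly onto the Rømer scale: 7.5 + (109.6667 / 100) × (60 - 7.5) = 65.1°Rø.

65.1°Rø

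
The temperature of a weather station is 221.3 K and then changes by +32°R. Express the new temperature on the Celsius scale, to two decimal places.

-34.07°C

Initial temperature in Celsius: 221.3 - 273.15 = -51.8500°C.
The 32°R change is an interval, so only the factor 5/9 applies: +32 × 5/9 = +17.7778°C.
Final Celsius temperature: -51.8500 + 17.7778 = -34.0722°C.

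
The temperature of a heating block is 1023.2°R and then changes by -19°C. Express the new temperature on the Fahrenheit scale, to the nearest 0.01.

Initial temperature in Celsius: (1023.2 - 491.67) × 5/9 = 295.2944°C.
Final Celsius temperature: 295.2944 - 19.0000 = 276.2944°C.
In Fahrenheit: 276.2944 × 1.8 + 32 = 529.33°F.

529.33°F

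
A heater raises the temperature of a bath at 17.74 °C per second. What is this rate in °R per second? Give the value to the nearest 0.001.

Since only a temperature interval is involved, the additive offset between the scales drops out.
A change of 1°C is a change of 1.8°R, so 17.74 × 1.8 = 31.932.

31.932 °R/second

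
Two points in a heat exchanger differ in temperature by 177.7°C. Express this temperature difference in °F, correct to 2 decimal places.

319.86°F

For a temperature interval the offset drops out; only the factor 1.8 applies.
177.7 × 1.8 = 319.86.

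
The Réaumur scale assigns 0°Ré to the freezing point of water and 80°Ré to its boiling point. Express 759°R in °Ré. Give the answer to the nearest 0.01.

118.81°Ré

First in Celsius: (759 - 491.67) × 5/9 = 148.5167°C.
Linearly onto the Réaumur scale: 0 + (148.5167 / 100) × (80 - 0) = 118.81°Ré.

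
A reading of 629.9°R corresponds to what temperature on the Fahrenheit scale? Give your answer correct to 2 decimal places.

In Celsius: (629.9 - 491.67) × 5/9 = 76.7944°C.
In Fahrenheit: 76.7944 × 1.8 + 32 = 170.23°F.

170.23°F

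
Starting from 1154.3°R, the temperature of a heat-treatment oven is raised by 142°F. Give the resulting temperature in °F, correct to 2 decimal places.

Initial temperature in Celsius: (1154.3 - 491.67) × 5/9 = 368.1278°C.
The 142°F change is an interval, so only the factor 5/9 applies: +142 × 5/9 = +78.8889°C.
Final Celsius temperature: 368.1278 + 78.8889 = 447.0167°C.
In Fahrenheit: 447.0167 × 1.8 + 32 = 836.63°F.

836.63°F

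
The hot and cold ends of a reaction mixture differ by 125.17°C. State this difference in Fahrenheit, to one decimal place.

For a temperature interval the offset drops out; only the factor 1.8 applies.
125.17 × 1.8 = 225.3.

225.3°F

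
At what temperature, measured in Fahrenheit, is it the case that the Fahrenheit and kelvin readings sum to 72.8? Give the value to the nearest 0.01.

Let F be the Fahrenheit reading. The kelvin reading is K = 5/9·F + 255.372.
Require F + K = 72.8: (14/9)·F + 255.372 = 72.8.
F = (72.8 - 255.372) / (14/9) = -117.37.

-117.37°F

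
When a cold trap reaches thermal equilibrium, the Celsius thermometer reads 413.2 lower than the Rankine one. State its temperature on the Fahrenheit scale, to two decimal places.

Let x be the Rankine reading; then the Celsius reading is 5/9·x - 273.15.
(5/9·x - 273.15) - x = -413.2  ⇒  (-4/9)·x = -140.05  ⇒  x = 315.1125°R.
In Celsius: (315.1125 - 491.67) × 5/9 = -98.0875°C.
In Fahrenheit: -98.0875 × 1.8 + 32 = -144.56°F.

-144.56°F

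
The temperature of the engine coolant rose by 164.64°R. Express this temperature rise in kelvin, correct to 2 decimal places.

For a temperature interval the offset drops out; only the factor 5/9 applies.
164.64 × 5/9 = 91.47.

91.47 K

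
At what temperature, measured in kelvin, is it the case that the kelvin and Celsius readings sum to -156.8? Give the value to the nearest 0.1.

Let K be the kelvin reading. The Celsius reading is C = 1·K - 273.15.
Require K + C = -156.8: (2)·K - 273.15 = -156.8.
K = (-156.8 + 273.15) / (2) = 58.2.

58.2 K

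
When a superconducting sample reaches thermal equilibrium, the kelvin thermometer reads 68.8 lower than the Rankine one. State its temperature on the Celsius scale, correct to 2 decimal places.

-187.15°C

Let x be the Rankine reading; then the kelvin reading is 5/9·x.
(5/9·x) - x = -68.8  ⇒  (-4/9)·x = -68.8  ⇒  x = 154.8000°R.
In Celsius: (154.8 - 491.67) × 5/9 = -187.15°C.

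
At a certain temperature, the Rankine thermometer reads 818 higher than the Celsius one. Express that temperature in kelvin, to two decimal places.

Let x be the Celsius reading; then the Rankine reading is 1.8·x + 491.67.
(1.8·x + 491.67) - x = 818  ⇒  (0.8)·x = 326.33  ⇒  x = 407.9125°C.
In kelvin: 407.9125 + 273.15 = 681.06 K.

681.06 K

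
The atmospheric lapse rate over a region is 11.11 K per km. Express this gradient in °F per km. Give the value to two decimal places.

The quantity depends on a temperature interval, so only the ratio of degree sizes applies; the offset between the scales is irrelevant.
A change of 1 K is a change of 1.8°F, so 11.11 × 1.8 = 20.00.

20.00 °F/km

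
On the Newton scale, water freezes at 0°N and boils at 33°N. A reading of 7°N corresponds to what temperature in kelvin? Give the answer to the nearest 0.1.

294.4 K

Linear interpolation between the fixed points: C = (7 - 0) × 100 / (33 - 0) = 21.2121°C.
Then 21.2121 + 273.15 = 294.4 K.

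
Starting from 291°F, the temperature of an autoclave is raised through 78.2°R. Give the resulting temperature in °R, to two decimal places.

828.87°R

Initial temperature in Celsius: (291 - 32) × 5/9 = 143.8889°C.
The 78.2°R change is an interval, so only the factor 5/9 applies: +78.2 × 5/9 = +43.4444°C.
Final Celsius temperature: 143.8889 + 43.4444 = 187.3333°C.
In Rankine: 187.3333 × 1.8 + 491.67 = 828.87°R.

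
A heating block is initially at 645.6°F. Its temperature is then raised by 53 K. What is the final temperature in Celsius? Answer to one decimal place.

393.9°C

Initial temperature in Celsius: (645.6 - 32) × 5/9 = 340.8889°C.
The 53 K change is an interval; Kelvin and Celsius degrees are the same size, so ΔC = +53°C.
Final Celsius temperature: 340.8889 + 53.0000 = 393.8889°C.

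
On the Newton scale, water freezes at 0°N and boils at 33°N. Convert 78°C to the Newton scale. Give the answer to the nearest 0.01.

Linearly onto the Newton scale: 0 + (78.0000 / 100) × (33 - 0) = 25.74°N.

25.74°N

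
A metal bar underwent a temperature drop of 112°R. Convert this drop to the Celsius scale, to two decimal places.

62.22°C

An interval of 1°R corresponds to 5/9°C.
112 × 5/9 = 62.22.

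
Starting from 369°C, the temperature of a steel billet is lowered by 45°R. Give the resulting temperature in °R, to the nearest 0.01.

1110.87°R

The 45°R change is an interval, so only the factor 5/9 applies: -45 × 5/9 = -25.0000°C.
Final Celsius temperature: 369.0000 - 25.0000 = 344.0000°C.
In Rankine: 344.0000 × 1.8 + 491.67 = 1110.87°R.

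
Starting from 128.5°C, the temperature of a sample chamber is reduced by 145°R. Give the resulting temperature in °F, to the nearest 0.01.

118.30°F

The 145°R change is an interval, so only the factor 5/9 applies: -145 × 5/9 = -80.5556°C.
Final Celsius temperature: 128.5000 - 80.5556 = 47.9444°C.
In Fahrenheit: 47.9444 × 1.8 + 32 = 118.30°F.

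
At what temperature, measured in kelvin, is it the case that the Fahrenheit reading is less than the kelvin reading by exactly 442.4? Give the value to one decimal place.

21.6 K

Let K be the kelvin reading. The Fahrenheit reading is F = 1.8·K - 459.67.
Require F - K = -442.4: (0.8)·K - 459.67 = -442.4.
K = (-442.4 + 459.67) / (0.8) = 21.6.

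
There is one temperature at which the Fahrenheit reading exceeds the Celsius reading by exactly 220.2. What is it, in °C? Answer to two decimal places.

Let C be the Celsius reading. The Fahrenheit reading is F = 1.8·C + 32.
Require F - C = 220.2: (0.8)·C + 32 = 220.2.
C = (220.2 - 32) / (0.8) = 235.25.

235.25°C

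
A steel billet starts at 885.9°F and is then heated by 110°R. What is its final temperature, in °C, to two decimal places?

Initial temperature in Celsius: (885.9 - 32) × 5/9 = 474.3889°C.
The 110°R change is an interval, so only the factor 5/9 applies: +110 × 5/9 = +61.1111°C.
Final Celsius temperature: 474.3889 + 61.1111 = 535.5000°C.

535.50°C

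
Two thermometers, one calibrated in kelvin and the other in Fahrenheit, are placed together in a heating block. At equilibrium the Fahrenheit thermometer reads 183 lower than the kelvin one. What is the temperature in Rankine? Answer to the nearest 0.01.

Let x be the kelvin reading; then the Fahrenheit reading is 1.8·x - 459.67.
(1.8·x - 459.67) - x = -183  ⇒  (0.8)·x = 276.67  ⇒  x = 345.8375 K.
In Celsius: 345.8375 - 273.15 = 72.6875°C.
In Rankine: 72.6875 × 1.8 + 491.67 = 622.51°R.

622.51°R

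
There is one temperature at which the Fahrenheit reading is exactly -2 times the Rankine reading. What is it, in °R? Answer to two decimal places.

153.22°R

Let R be the Rankine reading. The Fahrenheit reading is F = 1·R - 459.67.
Require F = -2·R: 1·R - 459.67 = -2·R.
(3)·R = 459.67  ⇒  R = 153.22.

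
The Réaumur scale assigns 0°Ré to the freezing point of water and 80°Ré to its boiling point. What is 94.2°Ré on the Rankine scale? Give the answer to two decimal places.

703.62°R

Linear interpolation between the fixed points: C = (94.2 - 0) × 100 / (80 - 0) = 117.7500°C.
Then 117.7500 × 1.8 + 491.67 = 703.62°R.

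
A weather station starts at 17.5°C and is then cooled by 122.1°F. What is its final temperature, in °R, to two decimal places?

The 122.1°F change is an interval, so only the factor 5/9 applies: -122.1 × 5/9 = -67.8333°C.
Final Celsius temperature: 17.5000 - 67.8333 = -50.3333°C.
In Rankine: -50.3333 × 1.8 + 491.67 = 401.07°R.

401.07°R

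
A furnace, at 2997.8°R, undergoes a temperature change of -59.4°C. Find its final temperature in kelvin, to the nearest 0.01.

1606.04 K

Initial temperature in Celsius: (2997.8 - 491.67) × 5/9 = 1392.2944°C.
Final Celsius temperature: 1392.2944 - 59.4000 = 1332.8944°C.
In kelvin: 1332.8944 + 273.15 = 1606.04 K.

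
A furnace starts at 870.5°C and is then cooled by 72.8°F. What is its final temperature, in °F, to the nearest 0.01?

1526.10°F

The 72.8°F change is an interval, so only the factor 5/9 applies: -72.8 × 5/9 = -40.4444°C.
Final Celsius temperature: 870.5000 - 40.4444 = 830.0556°C.
In Fahrenheit: 830.0556 × 1.8 + 32 = 1526.10°F.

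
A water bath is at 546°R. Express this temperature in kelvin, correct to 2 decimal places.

In Celsius: (546 - 491.67) × 5/9 = 30.1833°C.
In kelvin: 30.1833 + 273.15 = 303.33 K.

303.33 K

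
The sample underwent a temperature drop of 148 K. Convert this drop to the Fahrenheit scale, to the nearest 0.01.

Only the scale ratio 1.8 matters for a change in temperature.
148 × 1.8 = 266.40.

266.40°F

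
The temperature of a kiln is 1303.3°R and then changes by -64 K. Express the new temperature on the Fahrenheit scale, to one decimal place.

Initial temperature in Celsius: (1303.3 - 491.67) × 5/9 = 450.9056°C.
The 64 K change is an interval; Kelvin and Celsius degrees are the same size, so ΔC = -64°C.
Final Celsius temperature: 450.9056 - 64.0000 = 386.9056°C.
In Fahrenheit: 386.9056 × 1.8 + 32 = 728.4°F.

728.4°F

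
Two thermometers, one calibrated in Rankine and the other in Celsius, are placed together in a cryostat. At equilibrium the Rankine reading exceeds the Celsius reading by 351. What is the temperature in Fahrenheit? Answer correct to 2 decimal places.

-284.51°F

Let x be the Rankine reading; then the Celsius reading is 5/9·x - 273.15.
(5/9·x - 273.15) - x = -351  ⇒  (-4/9)·x = -77.85  ⇒  x = 175.1625°R.
In Celsius: (175.1625 - 491.67) × 5/9 = -175.8375°C.
In Fahrenheit: -175.8375 × 1.8 + 32 = -284.51°F.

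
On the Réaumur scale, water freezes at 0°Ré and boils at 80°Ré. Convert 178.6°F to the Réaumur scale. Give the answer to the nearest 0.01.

First in Celsius: (178.6 - 32) × 5/9 = 81.4444°C.
Linearly onto the Réaumur scale: 0 + (81.4444 / 100) × (80 - 0) = 65.16°Ré.

65.16°Ré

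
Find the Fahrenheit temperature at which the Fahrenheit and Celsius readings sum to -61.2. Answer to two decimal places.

-27.91°F

Let F be the Fahrenheit reading. The Celsius reading is C = 5/9·F - 17.7778.
Require F + C = -61.2: (14/9)·F - 17.7778 = -61.2.
F = (-61.2 + 17.7778) / (14/9) = -27.91.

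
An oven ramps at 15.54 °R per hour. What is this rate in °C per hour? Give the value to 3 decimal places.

8.633 °C/hour

Since only a temperature interval is involved, the additive offset between the scales drops out.
A change of 1°R is a change of 5/9°C, so 15.54 × 5/9 = 8.633.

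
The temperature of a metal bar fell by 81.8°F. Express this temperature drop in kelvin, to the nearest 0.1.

45.4 K

For a temperature interval the offset drops out; only the factor 5/9 applies.
81.8 × 5/9 = 45.4.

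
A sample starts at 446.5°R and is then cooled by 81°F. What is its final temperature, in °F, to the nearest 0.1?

Initial temperature in Celsius: (446.5 - 491.67) × 5/9 = -25.0944°C.
The 81°F change is an interval, so only the factor 5/9 applies: -81 × 5/9 = -45.0000°C.
Final Celsius temperature: -25.0944 - 45.0000 = -70.0944°C.
In Fahrenheit: -70.0944 × 1.8 + 32 = -94.2°F.

-94.2°F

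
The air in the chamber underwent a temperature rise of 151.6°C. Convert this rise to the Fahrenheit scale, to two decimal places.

272.88°F

An interval of 1°C corresponds to 1.8°F.
151.6 × 1.8 = 272.88.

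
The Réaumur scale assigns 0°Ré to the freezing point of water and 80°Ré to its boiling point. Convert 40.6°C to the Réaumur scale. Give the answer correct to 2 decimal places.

32.48°Ré

Linearly onto the Réaumur scale: 0 + (40.6000 / 100) × (80 - 0) = 32.48°Ré.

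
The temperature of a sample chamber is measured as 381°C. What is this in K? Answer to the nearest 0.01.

654.15 K

In kelvin: 381.0000 + 273.15 = 654.15 K.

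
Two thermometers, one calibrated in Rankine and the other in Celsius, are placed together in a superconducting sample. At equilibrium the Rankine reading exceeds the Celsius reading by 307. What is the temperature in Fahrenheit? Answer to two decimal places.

Let x be the Rankine reading; then the Celsius reading is 5/9·x - 273.15.
(5/9·x - 273.15) - x = -307  ⇒  (-4/9)·x = -33.85  ⇒  x = 76.1625°R.
In Celsius: (76.1625 - 491.67) × 5/9 = -230.8375°C.
In Fahrenheit: -230.8375 × 1.8 + 32 = -383.51°F.

-383.51°F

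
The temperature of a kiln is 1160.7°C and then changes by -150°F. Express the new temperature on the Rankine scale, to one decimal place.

The 150°F change is an interval, so only the factor 5/9 applies: -150 × 5/9 = -83.3333°C.
Final Celsius temperature: 1160.7000 - 83.3333 = 1077.3667°C.
In Rankine: 1077.3667 × 1.8 + 491.67 = 2430.9°R.

2430.9°R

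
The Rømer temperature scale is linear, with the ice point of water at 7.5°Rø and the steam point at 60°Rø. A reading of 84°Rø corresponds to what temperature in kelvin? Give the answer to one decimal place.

418.9 K

Linear interpolation between the fixed points: C = (84 - 7.5) × 100 / (60 - 7.5) = 145.7143°C.
Then 145.7143 + 273.15 = 418.9 K.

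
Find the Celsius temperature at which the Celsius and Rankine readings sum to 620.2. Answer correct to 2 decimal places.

45.90°C

Let C be the Celsius reading. The Rankine reading is R = 1.8·C + 491.67.
Require C + R = 620.2: (2.8)·C + 491.67 = 620.2.
C = (620.2 - 491.67) / (2.8) = 45.90.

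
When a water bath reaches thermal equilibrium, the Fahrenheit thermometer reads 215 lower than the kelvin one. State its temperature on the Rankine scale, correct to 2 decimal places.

Let x be the kelvin reading; then the Fahrenheit reading is 1.8·x - 459.67.
(1.8·x - 459.67) - x = -215  ⇒  (0.8)·x = 244.67  ⇒  x = 305.8375 K.
In Celsius: 305.8375 - 273.15 = 32.6875°C.
In Rankine: 32.6875 × 1.8 + 491.67 = 550.51°R.

550.51°R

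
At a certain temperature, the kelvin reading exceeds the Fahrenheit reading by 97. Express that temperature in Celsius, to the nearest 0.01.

Let x be the Fahrenheit reading; then the kelvin reading is 5/9·x + 255.372.
(5/9·x + 255.372) - x = 97  ⇒  (-4/9)·x = -158.372  ⇒  x = 356.3375°F.
In Celsius: (356.3375 - 32) × 5/9 = 180.19°C.

180.19°C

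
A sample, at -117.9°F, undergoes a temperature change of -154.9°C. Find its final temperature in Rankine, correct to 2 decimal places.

Initial temperature in Celsius: (-117.9 - 32) × 5/9 = -83.2778°C.
Final Celsius temperature: -83.2778 - 154.9000 = -238.1778°C.
In Rankine: -238.1778 × 1.8 + 491.67 = 62.95°R.

62.95°R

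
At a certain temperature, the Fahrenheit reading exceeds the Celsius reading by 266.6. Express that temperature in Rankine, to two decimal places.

Let x be the Celsius reading; then the Fahrenheit reading is 1.8·x + 32.
(1.8·x + 32) - x = 266.6  ⇒  (0.8)·x = 234.6  ⇒  x = 293.2500°C.
In Rankine: 293.2500 × 1.8 + 491.67 = 1019.52°R.

1019.52°R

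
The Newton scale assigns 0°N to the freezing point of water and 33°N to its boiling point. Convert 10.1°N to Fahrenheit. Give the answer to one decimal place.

Linear interpolation between the fixed points: C = (10.1 - 0) × 100 / (33 - 0) = 30.6061°C.
Then 30.6061 × 1.8 + 32 = 87.1°F.

87.1°F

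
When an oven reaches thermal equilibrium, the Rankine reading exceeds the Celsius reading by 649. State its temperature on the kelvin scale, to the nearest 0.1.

469.8 K

Let x be the Celsius reading; then the Rankine reading is 1.8·x + 491.67.
(1.8·x + 491.67) - x = 649  ⇒  (0.8)·x = 157.33  ⇒  x = 196.6625°C.
In kelvin: 196.6625 + 273.15 = 469.8 K.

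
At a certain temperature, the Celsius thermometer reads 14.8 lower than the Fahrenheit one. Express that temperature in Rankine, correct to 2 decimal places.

Let x be the Fahrenheit reading; then the Celsius reading is 5/9·x - 17.7778.
(5/9·x - 17.7778) - x = -14.8  ⇒  (-4/9)·x = 2.97778  ⇒  x = -6.7000°F.
In Celsius: (-6.7 - 32) × 5/9 = -21.5000°C.
In Rankine: -21.5000 × 1.8 + 491.67 = 452.97°R.

452.97°R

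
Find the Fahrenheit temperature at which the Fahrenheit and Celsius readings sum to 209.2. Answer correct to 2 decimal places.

145.91°F

Let F be the Fahrenheit reading. The Celsius reading is C = 5/9·F - 17.7778.
Require F + C = 209.2: (14/9)·F - 17.7778 = 209.2.
F = (209.2 + 17.7778) / (14/9) = 145.91.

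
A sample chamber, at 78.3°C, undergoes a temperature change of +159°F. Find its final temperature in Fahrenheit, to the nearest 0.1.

331.9°F

The 159°F change is an interval, so only the factor 5/9 applies: +159 × 5/9 = +88.3333°C.
Final Celsius temperature: 78.3000 + 88.3333 = 166.6333°C.
In Fahrenheit: 166.6333 × 1.8 + 32 = 331.9°F.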